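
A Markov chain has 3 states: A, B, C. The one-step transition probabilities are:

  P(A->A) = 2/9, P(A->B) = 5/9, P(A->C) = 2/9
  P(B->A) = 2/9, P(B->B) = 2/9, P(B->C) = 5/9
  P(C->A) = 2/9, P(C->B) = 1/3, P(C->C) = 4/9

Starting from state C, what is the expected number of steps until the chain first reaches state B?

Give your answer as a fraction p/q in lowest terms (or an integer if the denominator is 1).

Answer: 81/31

Derivation:
Let h_i = expected steps to first reach B from state i.
Boundary: h_B = 0.
First-step equations for the other states:
  h_A = 1 + 2/9*h_A + 5/9*h_B + 2/9*h_C
  h_C = 1 + 2/9*h_A + 1/3*h_B + 4/9*h_C

Substituting h_B = 0 and rearranging gives the linear system (I - Q) h = 1:
  [7/9, -2/9] . (h_A, h_C) = 1
  [-2/9, 5/9] . (h_A, h_C) = 1

Solving yields:
  h_A = 63/31
  h_C = 81/31

Starting state is C, so the expected hitting time is h_C = 81/31.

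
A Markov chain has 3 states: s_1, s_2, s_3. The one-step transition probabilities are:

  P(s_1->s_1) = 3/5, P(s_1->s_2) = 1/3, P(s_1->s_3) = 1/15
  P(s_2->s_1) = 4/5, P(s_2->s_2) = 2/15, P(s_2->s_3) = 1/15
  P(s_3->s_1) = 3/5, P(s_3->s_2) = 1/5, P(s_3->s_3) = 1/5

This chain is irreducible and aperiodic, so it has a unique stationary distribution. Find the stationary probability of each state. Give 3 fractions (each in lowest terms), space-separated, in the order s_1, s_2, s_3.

The stationary distribution satisfies pi = pi * P, i.e.:
  pi_s_1 = 3/5*pi_s_1 + 4/5*pi_s_2 + 3/5*pi_s_3
  pi_s_2 = 1/3*pi_s_1 + 2/15*pi_s_2 + 1/5*pi_s_3
  pi_s_3 = 1/15*pi_s_1 + 1/15*pi_s_2 + 1/5*pi_s_3
with normalization: pi_s_1 + pi_s_2 + pi_s_3 = 1.

Using the first 2 balance equations plus normalization, the linear system A*pi = b is:
  [-2/5, 4/5, 3/5] . pi = 0
  [1/3, -13/15, 1/5] . pi = 0
  [1, 1, 1] . pi = 1

Solving yields:
  pi_s_1 = 17/26
  pi_s_2 = 7/26
  pi_s_3 = 1/13

Verification (pi * P):
  17/26*3/5 + 7/26*4/5 + 1/13*3/5 = 17/26 = pi_s_1  (ok)
  17/26*1/3 + 7/26*2/15 + 1/13*1/5 = 7/26 = pi_s_2  (ok)
  17/26*1/15 + 7/26*1/15 + 1/13*1/5 = 1/13 = pi_s_3  (ok)

Answer: 17/26 7/26 1/13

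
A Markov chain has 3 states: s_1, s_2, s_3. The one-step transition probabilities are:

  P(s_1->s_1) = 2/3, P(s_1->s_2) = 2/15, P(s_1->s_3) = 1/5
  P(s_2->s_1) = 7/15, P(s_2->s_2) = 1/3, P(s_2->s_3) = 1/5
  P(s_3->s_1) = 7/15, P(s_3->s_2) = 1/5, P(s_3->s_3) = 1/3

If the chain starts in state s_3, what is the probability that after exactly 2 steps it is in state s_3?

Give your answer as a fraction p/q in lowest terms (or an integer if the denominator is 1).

Computing P^2 by repeated multiplication:
P^1 =
  s_1: [2/3, 2/15, 1/5]
  s_2: [7/15, 1/3, 1/5]
  s_3: [7/15, 1/5, 1/3]
P^2 =
  s_1: [3/5, 13/75, 17/75]
  s_2: [14/25, 16/75, 17/75]
  s_3: [14/25, 44/225, 11/45]

(P^2)[s_3 -> s_3] = 11/45

Answer: 11/45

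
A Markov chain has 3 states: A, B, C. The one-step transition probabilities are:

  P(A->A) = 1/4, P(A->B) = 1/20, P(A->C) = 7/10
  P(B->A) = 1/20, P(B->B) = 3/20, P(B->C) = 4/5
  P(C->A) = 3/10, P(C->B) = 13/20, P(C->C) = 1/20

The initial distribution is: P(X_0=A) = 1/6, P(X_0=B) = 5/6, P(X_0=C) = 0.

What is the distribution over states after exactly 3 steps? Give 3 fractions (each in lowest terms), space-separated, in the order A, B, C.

Answer: 737/4800 271/1200 993/1600

Derivation:
Propagating the distribution step by step (d_{t+1} = d_t * P):
d_0 = (A=1/6, B=5/6, C=0)
  d_1[A] = 1/6*1/4 + 5/6*1/20 + 0*3/10 = 1/12
  d_1[B] = 1/6*1/20 + 5/6*3/20 + 0*13/20 = 2/15
  d_1[C] = 1/6*7/10 + 5/6*4/5 + 0*1/20 = 47/60
d_1 = (A=1/12, B=2/15, C=47/60)
  d_2[A] = 1/12*1/4 + 2/15*1/20 + 47/60*3/10 = 21/80
  d_2[B] = 1/12*1/20 + 2/15*3/20 + 47/60*13/20 = 8/15
  d_2[C] = 1/12*7/10 + 2/15*4/5 + 47/60*1/20 = 49/240
d_2 = (A=21/80, B=8/15, C=49/240)
  d_3[A] = 21/80*1/4 + 8/15*1/20 + 49/240*3/10 = 737/4800
  d_3[B] = 21/80*1/20 + 8/15*3/20 + 49/240*13/20 = 271/1200
  d_3[C] = 21/80*7/10 + 8/15*4/5 + 49/240*1/20 = 993/1600
d_3 = (A=737/4800, B=271/1200, C=993/1600)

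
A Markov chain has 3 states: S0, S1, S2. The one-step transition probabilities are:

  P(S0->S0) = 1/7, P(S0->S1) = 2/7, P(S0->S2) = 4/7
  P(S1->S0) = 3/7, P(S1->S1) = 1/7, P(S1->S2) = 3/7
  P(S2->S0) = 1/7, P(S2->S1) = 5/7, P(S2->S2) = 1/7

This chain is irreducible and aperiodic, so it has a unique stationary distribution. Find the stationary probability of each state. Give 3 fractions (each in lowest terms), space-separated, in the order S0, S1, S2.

Answer: 21/83 32/83 30/83

Derivation:
The stationary distribution satisfies pi = pi * P, i.e.:
  pi_S0 = 1/7*pi_S0 + 3/7*pi_S1 + 1/7*pi_S2
  pi_S1 = 2/7*pi_S0 + 1/7*pi_S1 + 5/7*pi_S2
  pi_S2 = 4/7*pi_S0 + 3/7*pi_S1 + 1/7*pi_S2
with normalization: pi_S0 + pi_S1 + pi_S2 = 1.

Using the first 2 balance equations plus normalization, the linear system A*pi = b is:
  [-6/7, 3/7, 1/7] . pi = 0
  [2/7, -6/7, 5/7] . pi = 0
  [1, 1, 1] . pi = 1

Solving yields:
  pi_S0 = 21/83
  pi_S1 = 32/83
  pi_S2 = 30/83

Verification (pi * P):
  21/83*1/7 + 32/83*3/7 + 30/83*1/7 = 21/83 = pi_S0  (ok)
  21/83*2/7 + 32/83*1/7 + 30/83*5/7 = 32/83 = pi_S1  (ok)
  21/83*4/7 + 32/83*3/7 + 30/83*1/7 = 30/83 = pi_S2  (ok)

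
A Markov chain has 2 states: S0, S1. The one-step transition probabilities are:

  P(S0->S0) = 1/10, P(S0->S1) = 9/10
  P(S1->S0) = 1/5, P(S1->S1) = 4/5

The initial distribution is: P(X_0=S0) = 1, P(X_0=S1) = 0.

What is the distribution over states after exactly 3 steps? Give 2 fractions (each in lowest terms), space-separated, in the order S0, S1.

Answer: 181/1000 819/1000

Derivation:
Propagating the distribution step by step (d_{t+1} = d_t * P):
d_0 = (S0=1, S1=0)
  d_1[S0] = 1*1/10 + 0*1/5 = 1/10
  d_1[S1] = 1*9/10 + 0*4/5 = 9/10
d_1 = (S0=1/10, S1=9/10)
  d_2[S0] = 1/10*1/10 + 9/10*1/5 = 19/100
  d_2[S1] = 1/10*9/10 + 9/10*4/5 = 81/100
d_2 = (S0=19/100, S1=81/100)
  d_3[S0] = 19/100*1/10 + 81/100*1/5 = 181/1000
  d_3[S1] = 19/100*9/10 + 81/100*4/5 = 819/1000
d_3 = (S0=181/1000, S1=819/1000)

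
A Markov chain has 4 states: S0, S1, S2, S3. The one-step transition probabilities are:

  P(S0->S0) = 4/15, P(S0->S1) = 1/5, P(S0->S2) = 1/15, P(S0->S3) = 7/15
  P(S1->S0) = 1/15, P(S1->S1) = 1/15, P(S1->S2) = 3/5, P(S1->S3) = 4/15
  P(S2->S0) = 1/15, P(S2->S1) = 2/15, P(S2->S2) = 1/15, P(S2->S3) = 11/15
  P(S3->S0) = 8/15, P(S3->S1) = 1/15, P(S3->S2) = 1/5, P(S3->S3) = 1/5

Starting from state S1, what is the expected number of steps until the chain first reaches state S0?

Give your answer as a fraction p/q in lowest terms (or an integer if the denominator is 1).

Let h_i = expected steps to first reach S0 from state i.
Boundary: h_S0 = 0.
First-step equations for the other states:
  h_S1 = 1 + 1/15*h_S0 + 1/15*h_S1 + 3/5*h_S2 + 4/15*h_S3
  h_S2 = 1 + 1/15*h_S0 + 2/15*h_S1 + 1/15*h_S2 + 11/15*h_S3
  h_S3 = 1 + 8/15*h_S0 + 1/15*h_S1 + 1/5*h_S2 + 1/5*h_S3

Substituting h_S0 = 0 and rearranging gives the linear system (I - Q) h = 1:
  [14/15, -3/5, -4/15] . (h_S1, h_S2, h_S3) = 1
  [-2/15, 14/15, -11/15] . (h_S1, h_S2, h_S3) = 1
  [-1/15, -1/5, 4/5] . (h_S1, h_S2, h_S3) = 1

Solving yields:
  h_S1 = 1230/299
  h_S2 = 1083/299
  h_S3 = 747/299

Starting state is S1, so the expected hitting time is h_S1 = 1230/299.

Answer: 1230/299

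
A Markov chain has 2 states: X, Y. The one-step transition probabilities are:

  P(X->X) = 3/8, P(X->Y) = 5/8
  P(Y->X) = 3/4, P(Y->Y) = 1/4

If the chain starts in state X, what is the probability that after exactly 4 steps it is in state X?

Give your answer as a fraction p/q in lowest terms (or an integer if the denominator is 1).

Computing P^4 by repeated multiplication:
P^1 =
  X: [3/8, 5/8]
  Y: [3/4, 1/4]
P^2 =
  X: [39/64, 25/64]
  Y: [15/32, 17/32]
P^3 =
  X: [267/512, 245/512]
  Y: [147/256, 109/256]
P^4 =
  X: [2271/4096, 1825/4096]
  Y: [1095/2048, 953/2048]

(P^4)[X -> X] = 2271/4096

Answer: 2271/4096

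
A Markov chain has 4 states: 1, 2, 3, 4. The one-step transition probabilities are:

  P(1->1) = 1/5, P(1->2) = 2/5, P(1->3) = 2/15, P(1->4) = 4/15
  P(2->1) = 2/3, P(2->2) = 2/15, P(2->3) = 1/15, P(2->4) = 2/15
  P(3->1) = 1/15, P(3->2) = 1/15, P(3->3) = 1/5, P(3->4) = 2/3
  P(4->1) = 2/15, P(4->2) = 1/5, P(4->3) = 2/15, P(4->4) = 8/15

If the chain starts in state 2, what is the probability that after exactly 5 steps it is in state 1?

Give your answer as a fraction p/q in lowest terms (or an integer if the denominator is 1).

Answer: 7471/28125

Derivation:
Computing P^5 by repeated multiplication:
P^1 =
  1: [1/5, 2/5, 2/15, 4/15]
  2: [2/3, 2/15, 1/15, 2/15]
  3: [1/15, 1/15, 1/5, 2/3]
  4: [2/15, 1/5, 2/15, 8/15]
P^2 =
  1: [79/225, 44/225, 26/225, 76/225]
  2: [11/45, 71/225, 29/225, 14/45]
  3: [4/25, 41/225, 32/225, 116/225]
  4: [6/25, 44/225, 29/225, 98/225]
P^3 =
  1: [19/75, 272/1125, 16/125, 424/1125]
  2: [116/375, 79/375, 136/1125, 404/1125]
  3: [782/3375, 226/1125, 49/375, 1474/3375]
  4: [827/3375, 49/225, 29/225, 1378/3375]
P^4 =
  1: [4567/16875, 734/3375, 2122/16875, 724/1875]
  2: [4358/16875, 782/3375, 2149/16875, 6458/16875]
  3: [2503/10125, 3637/16875, 2171/16875, 20686/50625]
  4: [13022/50625, 3667/16875, 86/675, 20152/50625]
P^5 =
  1: [13111/50625, 6268/28125, 3578/28125, 98956/253125]
  2: [7471/28125, 18497/84375, 10663/84375, 10934/28125]
  3: [38908/151875, 681/3125, 32284/253125, 484/1215]
  4: [39166/151875, 3712/16875, 32233/253125, 299806/759375]

(P^5)[2 -> 1] = 7471/28125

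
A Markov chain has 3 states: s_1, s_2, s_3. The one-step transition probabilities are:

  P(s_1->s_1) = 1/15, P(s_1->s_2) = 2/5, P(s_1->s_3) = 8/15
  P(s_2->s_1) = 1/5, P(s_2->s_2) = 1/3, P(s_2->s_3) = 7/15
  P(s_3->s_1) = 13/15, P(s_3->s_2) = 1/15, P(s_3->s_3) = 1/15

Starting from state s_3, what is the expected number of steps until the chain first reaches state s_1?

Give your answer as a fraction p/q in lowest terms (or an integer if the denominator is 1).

Let h_i = expected steps to first reach s_1 from state i.
Boundary: h_s_1 = 0.
First-step equations for the other states:
  h_s_2 = 1 + 1/5*h_s_1 + 1/3*h_s_2 + 7/15*h_s_3
  h_s_3 = 1 + 13/15*h_s_1 + 1/15*h_s_2 + 1/15*h_s_3

Substituting h_s_1 = 0 and rearranging gives the linear system (I - Q) h = 1:
  [2/3, -7/15] . (h_s_2, h_s_3) = 1
  [-1/15, 14/15] . (h_s_2, h_s_3) = 1

Solving yields:
  h_s_2 = 45/19
  h_s_3 = 165/133

Starting state is s_3, so the expected hitting time is h_s_3 = 165/133.

Answer: 165/133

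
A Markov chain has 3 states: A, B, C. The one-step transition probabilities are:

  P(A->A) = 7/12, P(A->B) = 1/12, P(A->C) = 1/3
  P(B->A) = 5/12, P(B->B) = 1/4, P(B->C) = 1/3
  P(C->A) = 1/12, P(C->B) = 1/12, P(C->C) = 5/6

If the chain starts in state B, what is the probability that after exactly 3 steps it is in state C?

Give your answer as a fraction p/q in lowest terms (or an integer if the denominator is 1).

Answer: 7/12

Derivation:
Computing P^3 by repeated multiplication:
P^1 =
  A: [7/12, 1/12, 1/3]
  B: [5/12, 1/4, 1/3]
  C: [1/12, 1/12, 5/6]
P^2 =
  A: [29/72, 7/72, 1/2]
  B: [3/8, 1/8, 1/2]
  C: [11/72, 7/72, 3/4]
P^3 =
  A: [137/432, 43/432, 7/12]
  B: [5/16, 5/48, 7/12]
  C: [83/432, 43/432, 17/24]

(P^3)[B -> C] = 7/12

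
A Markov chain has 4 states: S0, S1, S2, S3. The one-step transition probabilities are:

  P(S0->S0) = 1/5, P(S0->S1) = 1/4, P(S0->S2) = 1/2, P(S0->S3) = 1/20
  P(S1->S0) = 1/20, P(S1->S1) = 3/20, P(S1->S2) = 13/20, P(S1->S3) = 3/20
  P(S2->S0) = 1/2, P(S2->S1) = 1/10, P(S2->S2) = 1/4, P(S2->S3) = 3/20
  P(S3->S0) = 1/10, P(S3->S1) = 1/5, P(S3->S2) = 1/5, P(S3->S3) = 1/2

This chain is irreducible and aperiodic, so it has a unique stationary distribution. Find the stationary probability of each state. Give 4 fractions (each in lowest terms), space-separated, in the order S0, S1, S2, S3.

The stationary distribution satisfies pi = pi * P, i.e.:
  pi_S0 = 1/5*pi_S0 + 1/20*pi_S1 + 1/2*pi_S2 + 1/10*pi_S3
  pi_S1 = 1/4*pi_S0 + 3/20*pi_S1 + 1/10*pi_S2 + 1/5*pi_S3
  pi_S2 = 1/2*pi_S0 + 13/20*pi_S1 + 1/4*pi_S2 + 1/5*pi_S3
  pi_S3 = 1/20*pi_S0 + 3/20*pi_S1 + 3/20*pi_S2 + 1/2*pi_S3
with normalization: pi_S0 + pi_S1 + pi_S2 + pi_S3 = 1.

Using the first 3 balance equations plus normalization, the linear system A*pi = b is:
  [-4/5, 1/20, 1/2, 1/10] . pi = 0
  [1/4, -17/20, 1/10, 1/5] . pi = 0
  [1/2, 13/20, -3/4, 1/5] . pi = 0
  [1, 1, 1, 1] . pi = 1

Solving yields:
  pi_S0 = 1726/6433
  pi_S1 = 154/919
  pi_S2 = 2410/6433
  pi_S3 = 1219/6433

Verification (pi * P):
  1726/6433*1/5 + 154/919*1/20 + 2410/6433*1/2 + 1219/6433*1/10 = 1726/6433 = pi_S0  (ok)
  1726/6433*1/4 + 154/919*3/20 + 2410/6433*1/10 + 1219/6433*1/5 = 154/919 = pi_S1  (ok)
  1726/6433*1/2 + 154/919*13/20 + 2410/6433*1/4 + 1219/6433*1/5 = 2410/6433 = pi_S2  (ok)
  1726/6433*1/20 + 154/919*3/20 + 2410/6433*3/20 + 1219/6433*1/2 = 1219/6433 = pi_S3  (ok)

Answer: 1726/6433 154/919 2410/6433 1219/6433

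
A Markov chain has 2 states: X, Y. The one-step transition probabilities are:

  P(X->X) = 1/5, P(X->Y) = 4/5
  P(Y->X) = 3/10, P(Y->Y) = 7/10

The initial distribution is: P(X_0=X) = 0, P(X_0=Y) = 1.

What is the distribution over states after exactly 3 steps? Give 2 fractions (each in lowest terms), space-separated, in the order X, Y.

Answer: 273/1000 727/1000

Derivation:
Propagating the distribution step by step (d_{t+1} = d_t * P):
d_0 = (X=0, Y=1)
  d_1[X] = 0*1/5 + 1*3/10 = 3/10
  d_1[Y] = 0*4/5 + 1*7/10 = 7/10
d_1 = (X=3/10, Y=7/10)
  d_2[X] = 3/10*1/5 + 7/10*3/10 = 27/100
  d_2[Y] = 3/10*4/5 + 7/10*7/10 = 73/100
d_2 = (X=27/100, Y=73/100)
  d_3[X] = 27/100*1/5 + 73/100*3/10 = 273/1000
  d_3[Y] = 27/100*4/5 + 73/100*7/10 = 727/1000
d_3 = (X=273/1000, Y=727/1000)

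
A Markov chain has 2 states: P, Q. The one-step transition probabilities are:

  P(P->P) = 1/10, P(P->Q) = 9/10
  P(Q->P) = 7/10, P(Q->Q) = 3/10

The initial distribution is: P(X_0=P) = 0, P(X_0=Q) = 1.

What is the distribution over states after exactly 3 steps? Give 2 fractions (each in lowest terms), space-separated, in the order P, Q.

Propagating the distribution step by step (d_{t+1} = d_t * P):
d_0 = (P=0, Q=1)
  d_1[P] = 0*1/10 + 1*7/10 = 7/10
  d_1[Q] = 0*9/10 + 1*3/10 = 3/10
d_1 = (P=7/10, Q=3/10)
  d_2[P] = 7/10*1/10 + 3/10*7/10 = 7/25
  d_2[Q] = 7/10*9/10 + 3/10*3/10 = 18/25
d_2 = (P=7/25, Q=18/25)
  d_3[P] = 7/25*1/10 + 18/25*7/10 = 133/250
  d_3[Q] = 7/25*9/10 + 18/25*3/10 = 117/250
d_3 = (P=133/250, Q=117/250)

Answer: 133/250 117/250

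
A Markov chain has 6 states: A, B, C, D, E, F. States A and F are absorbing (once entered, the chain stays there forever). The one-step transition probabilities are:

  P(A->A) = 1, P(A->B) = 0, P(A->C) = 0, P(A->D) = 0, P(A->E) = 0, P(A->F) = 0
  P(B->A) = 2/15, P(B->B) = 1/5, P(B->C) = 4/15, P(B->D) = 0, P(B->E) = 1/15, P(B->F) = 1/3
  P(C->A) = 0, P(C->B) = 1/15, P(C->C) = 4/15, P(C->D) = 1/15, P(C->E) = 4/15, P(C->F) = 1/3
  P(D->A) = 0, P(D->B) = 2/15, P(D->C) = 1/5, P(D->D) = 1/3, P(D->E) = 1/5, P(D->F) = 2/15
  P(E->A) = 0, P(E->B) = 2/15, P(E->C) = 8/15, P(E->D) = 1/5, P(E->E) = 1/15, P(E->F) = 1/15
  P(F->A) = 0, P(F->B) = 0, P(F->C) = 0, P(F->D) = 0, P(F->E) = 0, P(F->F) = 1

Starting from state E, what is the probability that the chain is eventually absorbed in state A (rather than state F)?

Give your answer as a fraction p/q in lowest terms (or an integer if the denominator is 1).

Let a_i = P(absorbed in A | start in state i).
Boundary conditions: a_A = 1, a_F = 0.
For each transient state i, a_i = sum_j P(i->j) * a_j:
  a_B = 2/15*a_A + 1/5*a_B + 4/15*a_C + 0*a_D + 1/15*a_E + 1/3*a_F
  a_C = 0*a_A + 1/15*a_B + 4/15*a_C + 1/15*a_D + 4/15*a_E + 1/3*a_F
  a_D = 0*a_A + 2/15*a_B + 1/5*a_C + 1/3*a_D + 1/5*a_E + 2/15*a_F
  a_E = 0*a_A + 2/15*a_B + 8/15*a_C + 1/5*a_D + 1/15*a_E + 1/15*a_F

Substituting a_A = 1 and a_F = 0, rearrange to (I - Q) a = r where r[i] = P(i -> A):
  [4/5, -4/15, 0, -1/15] . (a_B, a_C, a_D, a_E) = 2/15
  [-1/15, 11/15, -1/15, -4/15] . (a_B, a_C, a_D, a_E) = 0
  [-2/15, -1/5, 2/3, -1/5] . (a_B, a_C, a_D, a_E) = 0
  [-2/15, -8/15, -1/5, 14/15] . (a_B, a_C, a_D, a_E) = 0

Solving yields:
  a_B = 2038/10767
  a_C = 538/10767
  a_D = 800/10767
  a_E = 770/10767

Starting state is E, so the absorption probability is a_E = 770/10767.

Answer: 770/10767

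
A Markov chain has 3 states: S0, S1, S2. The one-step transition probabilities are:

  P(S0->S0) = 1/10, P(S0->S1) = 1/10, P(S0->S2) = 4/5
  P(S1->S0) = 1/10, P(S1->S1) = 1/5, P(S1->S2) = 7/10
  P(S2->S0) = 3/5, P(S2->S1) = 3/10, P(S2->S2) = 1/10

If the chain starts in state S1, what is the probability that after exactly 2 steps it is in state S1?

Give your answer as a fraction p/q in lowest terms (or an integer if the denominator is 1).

Answer: 13/50

Derivation:
Computing P^2 by repeated multiplication:
P^1 =
  S0: [1/10, 1/10, 4/5]
  S1: [1/10, 1/5, 7/10]
  S2: [3/5, 3/10, 1/10]
P^2 =
  S0: [1/2, 27/100, 23/100]
  S1: [9/20, 13/50, 29/100]
  S2: [3/20, 3/20, 7/10]

(P^2)[S1 -> S1] = 13/50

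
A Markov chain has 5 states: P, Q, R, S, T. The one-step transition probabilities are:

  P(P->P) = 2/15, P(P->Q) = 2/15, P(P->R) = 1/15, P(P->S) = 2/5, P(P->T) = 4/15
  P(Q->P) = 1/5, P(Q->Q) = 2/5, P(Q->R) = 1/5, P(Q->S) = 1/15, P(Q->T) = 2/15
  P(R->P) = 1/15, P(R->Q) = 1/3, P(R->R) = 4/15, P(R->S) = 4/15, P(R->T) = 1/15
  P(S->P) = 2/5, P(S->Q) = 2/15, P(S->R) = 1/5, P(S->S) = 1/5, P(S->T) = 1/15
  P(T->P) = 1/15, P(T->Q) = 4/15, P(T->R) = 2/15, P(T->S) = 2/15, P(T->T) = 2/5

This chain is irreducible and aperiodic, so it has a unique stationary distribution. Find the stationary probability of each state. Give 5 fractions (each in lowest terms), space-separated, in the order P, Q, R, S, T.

Answer: 1079/5973 1568/5973 1748/9955 1999/9955 5389/29865

Derivation:
The stationary distribution satisfies pi = pi * P, i.e.:
  pi_P = 2/15*pi_P + 1/5*pi_Q + 1/15*pi_R + 2/5*pi_S + 1/15*pi_T
  pi_Q = 2/15*pi_P + 2/5*pi_Q + 1/3*pi_R + 2/15*pi_S + 4/15*pi_T
  pi_R = 1/15*pi_P + 1/5*pi_Q + 4/15*pi_R + 1/5*pi_S + 2/15*pi_T
  pi_S = 2/5*pi_P + 1/15*pi_Q + 4/15*pi_R + 1/5*pi_S + 2/15*pi_T
  pi_T = 4/15*pi_P + 2/15*pi_Q + 1/15*pi_R + 1/15*pi_S + 2/5*pi_T
with normalization: pi_P + pi_Q + pi_R + pi_S + pi_T = 1.

Using the first 4 balance equations plus normalization, the linear system A*pi = b is:
  [-13/15, 1/5, 1/15, 2/5, 1/15] . pi = 0
  [2/15, -3/5, 1/3, 2/15, 4/15] . pi = 0
  [1/15, 1/5, -11/15, 1/5, 2/15] . pi = 0
  [2/5, 1/15, 4/15, -4/5, 2/15] . pi = 0
  [1, 1, 1, 1, 1] . pi = 1

Solving yields:
  pi_P = 1079/5973
  pi_Q = 1568/5973
  pi_R = 1748/9955
  pi_S = 1999/9955
  pi_T = 5389/29865

Verification (pi * P):
  1079/5973*2/15 + 1568/5973*1/5 + 1748/9955*1/15 + 1999/9955*2/5 + 5389/29865*1/15 = 1079/5973 = pi_P  (ok)
  1079/5973*2/15 + 1568/5973*2/5 + 1748/9955*1/3 + 1999/9955*2/15 + 5389/29865*4/15 = 1568/5973 = pi_Q  (ok)
  1079/5973*1/15 + 1568/5973*1/5 + 1748/9955*4/15 + 1999/9955*1/5 + 5389/29865*2/15 = 1748/9955 = pi_R  (ok)
  1079/5973*2/5 + 1568/5973*1/15 + 1748/9955*4/15 + 1999/9955*1/5 + 5389/29865*2/15 = 1999/9955 = pi_S  (ok)
  1079/5973*4/15 + 1568/5973*2/15 + 1748/9955*1/15 + 1999/9955*1/15 + 5389/29865*2/5 = 5389/29865 = pi_T  (ok)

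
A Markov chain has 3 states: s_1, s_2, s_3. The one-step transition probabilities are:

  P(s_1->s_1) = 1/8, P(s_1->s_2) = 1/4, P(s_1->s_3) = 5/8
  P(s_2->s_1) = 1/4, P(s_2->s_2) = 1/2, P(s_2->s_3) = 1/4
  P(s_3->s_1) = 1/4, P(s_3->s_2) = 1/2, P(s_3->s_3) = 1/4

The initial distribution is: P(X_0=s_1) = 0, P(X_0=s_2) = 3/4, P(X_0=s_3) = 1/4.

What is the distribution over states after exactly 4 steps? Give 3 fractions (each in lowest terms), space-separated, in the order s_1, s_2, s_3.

Propagating the distribution step by step (d_{t+1} = d_t * P):
d_0 = (s_1=0, s_2=3/4, s_3=1/4)
  d_1[s_1] = 0*1/8 + 3/4*1/4 + 1/4*1/4 = 1/4
  d_1[s_2] = 0*1/4 + 3/4*1/2 + 1/4*1/2 = 1/2
  d_1[s_3] = 0*5/8 + 3/4*1/4 + 1/4*1/4 = 1/4
d_1 = (s_1=1/4, s_2=1/2, s_3=1/4)
  d_2[s_1] = 1/4*1/8 + 1/2*1/4 + 1/4*1/4 = 7/32
  d_2[s_2] = 1/4*1/4 + 1/2*1/2 + 1/4*1/2 = 7/16
  d_2[s_3] = 1/4*5/8 + 1/2*1/4 + 1/4*1/4 = 11/32
d_2 = (s_1=7/32, s_2=7/16, s_3=11/32)
  d_3[s_1] = 7/32*1/8 + 7/16*1/4 + 11/32*1/4 = 57/256
  d_3[s_2] = 7/32*1/4 + 7/16*1/2 + 11/32*1/2 = 57/128
  d_3[s_3] = 7/32*5/8 + 7/16*1/4 + 11/32*1/4 = 85/256
d_3 = (s_1=57/256, s_2=57/128, s_3=85/256)
  d_4[s_1] = 57/256*1/8 + 57/128*1/4 + 85/256*1/4 = 455/2048
  d_4[s_2] = 57/256*1/4 + 57/128*1/2 + 85/256*1/2 = 455/1024
  d_4[s_3] = 57/256*5/8 + 57/128*1/4 + 85/256*1/4 = 683/2048
d_4 = (s_1=455/2048, s_2=455/1024, s_3=683/2048)

Answer: 455/2048 455/1024 683/2048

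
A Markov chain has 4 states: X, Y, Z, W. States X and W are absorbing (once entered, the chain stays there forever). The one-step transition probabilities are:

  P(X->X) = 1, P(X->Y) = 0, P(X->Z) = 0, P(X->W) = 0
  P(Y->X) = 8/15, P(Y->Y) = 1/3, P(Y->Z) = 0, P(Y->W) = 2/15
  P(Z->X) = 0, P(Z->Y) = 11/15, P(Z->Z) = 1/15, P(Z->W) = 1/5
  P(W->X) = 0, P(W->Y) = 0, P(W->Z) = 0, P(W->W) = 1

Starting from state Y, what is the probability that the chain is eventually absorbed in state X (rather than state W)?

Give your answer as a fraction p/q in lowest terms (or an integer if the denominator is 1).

Let a_i = P(absorbed in X | start in state i).
Boundary conditions: a_X = 1, a_W = 0.
For each transient state i, a_i = sum_j P(i->j) * a_j:
  a_Y = 8/15*a_X + 1/3*a_Y + 0*a_Z + 2/15*a_W
  a_Z = 0*a_X + 11/15*a_Y + 1/15*a_Z + 1/5*a_W

Substituting a_X = 1 and a_W = 0, rearrange to (I - Q) a = r where r[i] = P(i -> X):
  [2/3, 0] . (a_Y, a_Z) = 8/15
  [-11/15, 14/15] . (a_Y, a_Z) = 0

Solving yields:
  a_Y = 4/5
  a_Z = 22/35

Starting state is Y, so the absorption probability is a_Y = 4/5.

Answer: 4/5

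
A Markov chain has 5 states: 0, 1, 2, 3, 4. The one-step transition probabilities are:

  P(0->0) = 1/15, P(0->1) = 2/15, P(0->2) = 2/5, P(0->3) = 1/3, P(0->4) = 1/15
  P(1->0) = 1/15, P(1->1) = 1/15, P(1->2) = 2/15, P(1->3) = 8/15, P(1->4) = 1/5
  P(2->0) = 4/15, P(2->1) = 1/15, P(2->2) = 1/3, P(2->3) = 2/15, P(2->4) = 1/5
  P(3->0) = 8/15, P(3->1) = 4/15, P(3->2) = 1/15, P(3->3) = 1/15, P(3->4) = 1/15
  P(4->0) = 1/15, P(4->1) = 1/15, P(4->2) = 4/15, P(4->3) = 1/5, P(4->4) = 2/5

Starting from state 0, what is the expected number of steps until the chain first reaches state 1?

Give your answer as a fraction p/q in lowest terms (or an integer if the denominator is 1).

Let h_i = expected steps to first reach 1 from state i.
Boundary: h_1 = 0.
First-step equations for the other states:
  h_0 = 1 + 1/15*h_0 + 2/15*h_1 + 2/5*h_2 + 1/3*h_3 + 1/15*h_4
  h_2 = 1 + 4/15*h_0 + 1/15*h_1 + 1/3*h_2 + 2/15*h_3 + 1/5*h_4
  h_3 = 1 + 8/15*h_0 + 4/15*h_1 + 1/15*h_2 + 1/15*h_3 + 1/15*h_4
  h_4 = 1 + 1/15*h_0 + 1/15*h_1 + 4/15*h_2 + 1/5*h_3 + 2/5*h_4

Substituting h_1 = 0 and rearranging gives the linear system (I - Q) h = 1:
  [14/15, -2/5, -1/3, -1/15] . (h_0, h_2, h_3, h_4) = 1
  [-4/15, 2/3, -2/15, -1/5] . (h_0, h_2, h_3, h_4) = 1
  [-8/15, -1/15, 14/15, -1/15] . (h_0, h_2, h_3, h_4) = 1
  [-1/15, -4/15, -1/5, 3/5] . (h_0, h_2, h_3, h_4) = 1

Solving yields:
  h_0 = 44190/5743
  h_2 = 48630/5743
  h_3 = 38370/5743
  h_4 = 48885/5743

Starting state is 0, so the expected hitting time is h_0 = 44190/5743.

Answer: 44190/5743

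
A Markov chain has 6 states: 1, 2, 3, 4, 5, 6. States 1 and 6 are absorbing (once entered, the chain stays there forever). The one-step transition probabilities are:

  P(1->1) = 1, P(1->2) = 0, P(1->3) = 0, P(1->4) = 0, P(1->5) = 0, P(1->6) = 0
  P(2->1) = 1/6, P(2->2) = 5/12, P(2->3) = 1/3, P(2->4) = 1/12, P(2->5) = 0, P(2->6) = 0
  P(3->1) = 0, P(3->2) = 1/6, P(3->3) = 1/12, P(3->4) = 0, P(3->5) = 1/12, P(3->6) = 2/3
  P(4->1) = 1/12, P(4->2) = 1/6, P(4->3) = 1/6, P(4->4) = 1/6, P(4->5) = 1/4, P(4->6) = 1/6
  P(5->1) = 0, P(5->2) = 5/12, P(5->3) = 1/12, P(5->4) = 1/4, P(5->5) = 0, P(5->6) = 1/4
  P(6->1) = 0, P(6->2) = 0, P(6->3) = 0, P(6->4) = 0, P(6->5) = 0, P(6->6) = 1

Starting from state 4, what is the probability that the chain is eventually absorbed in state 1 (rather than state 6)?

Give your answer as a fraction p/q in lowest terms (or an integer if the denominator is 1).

Let a_i = P(absorbed in 1 | start in state i).
Boundary conditions: a_1 = 1, a_6 = 0.
For each transient state i, a_i = sum_j P(i->j) * a_j:
  a_2 = 1/6*a_1 + 5/12*a_2 + 1/3*a_3 + 1/12*a_4 + 0*a_5 + 0*a_6
  a_3 = 0*a_1 + 1/6*a_2 + 1/12*a_3 + 0*a_4 + 1/12*a_5 + 2/3*a_6
  a_4 = 1/12*a_1 + 1/6*a_2 + 1/6*a_3 + 1/6*a_4 + 1/4*a_5 + 1/6*a_6
  a_5 = 0*a_1 + 5/12*a_2 + 1/12*a_3 + 1/4*a_4 + 0*a_5 + 1/4*a_6

Substituting a_1 = 1 and a_6 = 0, rearrange to (I - Q) a = r where r[i] = P(i -> 1):
  [7/12, -1/3, -1/12, 0] . (a_2, a_3, a_4, a_5) = 1/6
  [-1/6, 11/12, 0, -1/12] . (a_2, a_3, a_4, a_5) = 0
  [-1/6, -1/6, 5/6, -1/4] . (a_2, a_3, a_4, a_5) = 1/12
  [-5/12, -1/12, -1/4, 1] . (a_2, a_3, a_4, a_5) = 0

Solving yields:
  a_2 = 2553/6832
  a_3 = 303/3416
  a_4 = 1783/6832
  a_5 = 195/854

Starting state is 4, so the absorption probability is a_4 = 1783/6832.

Answer: 1783/6832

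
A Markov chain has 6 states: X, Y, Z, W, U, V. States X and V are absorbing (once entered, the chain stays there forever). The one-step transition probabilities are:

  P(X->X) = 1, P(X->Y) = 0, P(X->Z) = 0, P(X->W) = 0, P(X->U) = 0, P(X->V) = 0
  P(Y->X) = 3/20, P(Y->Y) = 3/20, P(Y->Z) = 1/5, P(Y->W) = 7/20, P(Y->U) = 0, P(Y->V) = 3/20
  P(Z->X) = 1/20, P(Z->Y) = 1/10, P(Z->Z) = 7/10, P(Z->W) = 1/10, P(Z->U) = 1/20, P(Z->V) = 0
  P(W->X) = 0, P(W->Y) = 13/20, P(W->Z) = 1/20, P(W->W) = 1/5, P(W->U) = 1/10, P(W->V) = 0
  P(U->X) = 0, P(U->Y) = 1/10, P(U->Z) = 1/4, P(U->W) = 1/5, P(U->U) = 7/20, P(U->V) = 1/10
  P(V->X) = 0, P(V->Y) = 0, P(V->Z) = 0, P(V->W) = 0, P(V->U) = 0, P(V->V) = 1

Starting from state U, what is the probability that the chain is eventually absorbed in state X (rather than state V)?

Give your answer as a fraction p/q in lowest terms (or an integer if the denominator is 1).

Let a_i = P(absorbed in X | start in state i).
Boundary conditions: a_X = 1, a_V = 0.
For each transient state i, a_i = sum_j P(i->j) * a_j:
  a_Y = 3/20*a_X + 3/20*a_Y + 1/5*a_Z + 7/20*a_W + 0*a_U + 3/20*a_V
  a_Z = 1/20*a_X + 1/10*a_Y + 7/10*a_Z + 1/10*a_W + 1/20*a_U + 0*a_V
  a_W = 0*a_X + 13/20*a_Y + 1/20*a_Z + 1/5*a_W + 1/10*a_U + 0*a_V
  a_U = 0*a_X + 1/10*a_Y + 1/4*a_Z + 1/5*a_W + 7/20*a_U + 1/10*a_V

Substituting a_X = 1 and a_V = 0, rearrange to (I - Q) a = r where r[i] = P(i -> X):
  [17/20, -1/5, -7/20, 0] . (a_Y, a_Z, a_W, a_U) = 3/20
  [-1/10, 3/10, -1/10, -1/20] . (a_Y, a_Z, a_W, a_U) = 1/20
  [-13/20, -1/20, 4/5, -1/10] . (a_Y, a_Z, a_W, a_U) = 0
  [-1/10, -1/4, -1/5, 13/20] . (a_Y, a_Z, a_W, a_U) = 0

Solving yields:
  a_Y = 4171/7723
  a_Z = 4679/7723
  a_W = 4146/7723
  a_U = 3717/7723

Starting state is U, so the absorption probability is a_U = 3717/7723.

Answer: 3717/7723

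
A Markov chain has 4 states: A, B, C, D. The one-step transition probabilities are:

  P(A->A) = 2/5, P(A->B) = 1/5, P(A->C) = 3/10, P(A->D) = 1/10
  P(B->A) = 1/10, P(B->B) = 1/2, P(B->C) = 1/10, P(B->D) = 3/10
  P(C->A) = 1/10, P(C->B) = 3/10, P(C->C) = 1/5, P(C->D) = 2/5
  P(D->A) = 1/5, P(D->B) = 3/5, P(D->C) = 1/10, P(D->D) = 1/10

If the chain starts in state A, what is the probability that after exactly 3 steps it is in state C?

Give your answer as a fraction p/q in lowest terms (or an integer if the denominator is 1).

Computing P^3 by repeated multiplication:
P^1 =
  A: [2/5, 1/5, 3/10, 1/10]
  B: [1/10, 1/2, 1/10, 3/10]
  C: [1/10, 3/10, 1/5, 2/5]
  D: [1/5, 3/5, 1/10, 1/10]
P^2 =
  A: [23/100, 33/100, 21/100, 23/100]
  B: [4/25, 12/25, 13/100, 23/100]
  C: [17/100, 47/100, 7/50, 11/50]
  D: [17/100, 43/100, 3/20, 1/4]
P^3 =
  A: [24/125, 103/250, 167/1000, 229/1000]
  B: [171/1000, 449/1000, 29/200, 47/200]
  C: [173/1000, 443/1000, 37/250, 59/250]
  D: [22/125, 111/250, 149/1000, 231/1000]

(P^3)[A -> C] = 167/1000

Answer: 167/1000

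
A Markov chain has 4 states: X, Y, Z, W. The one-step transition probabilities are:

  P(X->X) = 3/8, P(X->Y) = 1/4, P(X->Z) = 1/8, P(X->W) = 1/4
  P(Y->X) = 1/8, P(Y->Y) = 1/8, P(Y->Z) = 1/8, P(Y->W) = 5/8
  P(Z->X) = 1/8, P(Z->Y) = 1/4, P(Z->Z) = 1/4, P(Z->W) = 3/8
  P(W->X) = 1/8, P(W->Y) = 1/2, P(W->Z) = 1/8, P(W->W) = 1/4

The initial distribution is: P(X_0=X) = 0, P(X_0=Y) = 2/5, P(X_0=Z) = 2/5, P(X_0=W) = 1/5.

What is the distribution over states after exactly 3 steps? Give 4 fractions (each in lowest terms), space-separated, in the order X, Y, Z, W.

Answer: 21/128 3/10 367/2560 201/512

Derivation:
Propagating the distribution step by step (d_{t+1} = d_t * P):
d_0 = (X=0, Y=2/5, Z=2/5, W=1/5)
  d_1[X] = 0*3/8 + 2/5*1/8 + 2/5*1/8 + 1/5*1/8 = 1/8
  d_1[Y] = 0*1/4 + 2/5*1/8 + 2/5*1/4 + 1/5*1/2 = 1/4
  d_1[Z] = 0*1/8 + 2/5*1/8 + 2/5*1/4 + 1/5*1/8 = 7/40
  d_1[W] = 0*1/4 + 2/5*5/8 + 2/5*3/8 + 1/5*1/4 = 9/20
d_1 = (X=1/8, Y=1/4, Z=7/40, W=9/20)
  d_2[X] = 1/8*3/8 + 1/4*1/8 + 7/40*1/8 + 9/20*1/8 = 5/32
  d_2[Y] = 1/8*1/4 + 1/4*1/8 + 7/40*1/4 + 9/20*1/2 = 53/160
  d_2[Z] = 1/8*1/8 + 1/4*1/8 + 7/40*1/4 + 9/20*1/8 = 47/320
  d_2[W] = 1/8*1/4 + 1/4*5/8 + 7/40*3/8 + 9/20*1/4 = 117/320
d_2 = (X=5/32, Y=53/160, Z=47/320, W=117/320)
  d_3[X] = 5/32*3/8 + 53/160*1/8 + 47/320*1/8 + 117/320*1/8 = 21/128
  d_3[Y] = 5/32*1/4 + 53/160*1/8 + 47/320*1/4 + 117/320*1/2 = 3/10
  d_3[Z] = 5/32*1/8 + 53/160*1/8 + 47/320*1/4 + 117/320*1/8 = 367/2560
  d_3[W] = 5/32*1/4 + 53/160*5/8 + 47/320*3/8 + 117/320*1/4 = 201/512
d_3 = (X=21/128, Y=3/10, Z=367/2560, W=201/512)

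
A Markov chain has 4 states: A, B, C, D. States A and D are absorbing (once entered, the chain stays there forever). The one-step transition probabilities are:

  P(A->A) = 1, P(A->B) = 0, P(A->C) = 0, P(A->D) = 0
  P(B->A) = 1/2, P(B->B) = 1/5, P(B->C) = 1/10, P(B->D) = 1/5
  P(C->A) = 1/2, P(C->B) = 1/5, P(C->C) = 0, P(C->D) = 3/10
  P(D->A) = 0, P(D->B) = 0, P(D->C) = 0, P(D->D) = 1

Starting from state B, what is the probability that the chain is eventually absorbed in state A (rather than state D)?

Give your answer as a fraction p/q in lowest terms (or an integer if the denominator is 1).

Let a_i = P(absorbed in A | start in state i).
Boundary conditions: a_A = 1, a_D = 0.
For each transient state i, a_i = sum_j P(i->j) * a_j:
  a_B = 1/2*a_A + 1/5*a_B + 1/10*a_C + 1/5*a_D
  a_C = 1/2*a_A + 1/5*a_B + 0*a_C + 3/10*a_D

Substituting a_A = 1 and a_D = 0, rearrange to (I - Q) a = r where r[i] = P(i -> A):
  [4/5, -1/10] . (a_B, a_C) = 1/2
  [-1/5, 1] . (a_B, a_C) = 1/2

Solving yields:
  a_B = 55/78
  a_C = 25/39

Starting state is B, so the absorption probability is a_B = 55/78.

Answer: 55/78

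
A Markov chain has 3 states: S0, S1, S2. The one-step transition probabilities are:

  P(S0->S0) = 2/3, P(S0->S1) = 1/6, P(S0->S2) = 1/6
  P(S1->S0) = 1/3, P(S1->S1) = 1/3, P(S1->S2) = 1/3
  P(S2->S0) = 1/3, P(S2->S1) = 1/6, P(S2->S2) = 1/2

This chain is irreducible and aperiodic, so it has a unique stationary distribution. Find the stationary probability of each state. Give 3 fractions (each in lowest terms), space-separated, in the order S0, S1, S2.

The stationary distribution satisfies pi = pi * P, i.e.:
  pi_S0 = 2/3*pi_S0 + 1/3*pi_S1 + 1/3*pi_S2
  pi_S1 = 1/6*pi_S0 + 1/3*pi_S1 + 1/6*pi_S2
  pi_S2 = 1/6*pi_S0 + 1/3*pi_S1 + 1/2*pi_S2
with normalization: pi_S0 + pi_S1 + pi_S2 = 1.

Using the first 2 balance equations plus normalization, the linear system A*pi = b is:
  [-1/3, 1/3, 1/3] . pi = 0
  [1/6, -2/3, 1/6] . pi = 0
  [1, 1, 1] . pi = 1

Solving yields:
  pi_S0 = 1/2
  pi_S1 = 1/5
  pi_S2 = 3/10

Verification (pi * P):
  1/2*2/3 + 1/5*1/3 + 3/10*1/3 = 1/2 = pi_S0  (ok)
  1/2*1/6 + 1/5*1/3 + 3/10*1/6 = 1/5 = pi_S1  (ok)
  1/2*1/6 + 1/5*1/3 + 3/10*1/2 = 3/10 = pi_S2  (ok)

Answer: 1/2 1/5 3/10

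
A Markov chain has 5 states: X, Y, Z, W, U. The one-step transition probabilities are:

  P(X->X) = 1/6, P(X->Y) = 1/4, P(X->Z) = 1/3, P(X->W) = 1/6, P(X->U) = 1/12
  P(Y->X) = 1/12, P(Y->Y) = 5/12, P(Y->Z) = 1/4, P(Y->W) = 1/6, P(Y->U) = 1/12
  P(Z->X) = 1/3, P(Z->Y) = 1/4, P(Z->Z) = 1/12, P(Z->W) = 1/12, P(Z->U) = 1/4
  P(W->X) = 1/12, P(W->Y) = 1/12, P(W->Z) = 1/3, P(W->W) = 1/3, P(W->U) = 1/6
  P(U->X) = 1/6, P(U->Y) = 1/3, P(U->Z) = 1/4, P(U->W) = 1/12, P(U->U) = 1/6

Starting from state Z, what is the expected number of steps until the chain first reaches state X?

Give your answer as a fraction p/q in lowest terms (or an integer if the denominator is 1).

Let h_i = expected steps to first reach X from state i.
Boundary: h_X = 0.
First-step equations for the other states:
  h_Y = 1 + 1/12*h_X + 5/12*h_Y + 1/4*h_Z + 1/6*h_W + 1/12*h_U
  h_Z = 1 + 1/3*h_X + 1/4*h_Y + 1/12*h_Z + 1/12*h_W + 1/4*h_U
  h_W = 1 + 1/12*h_X + 1/12*h_Y + 1/3*h_Z + 1/3*h_W + 1/6*h_U
  h_U = 1 + 1/6*h_X + 1/3*h_Y + 1/4*h_Z + 1/12*h_W + 1/6*h_U

Substituting h_X = 0 and rearranging gives the linear system (I - Q) h = 1:
  [7/12, -1/4, -1/6, -1/12] . (h_Y, h_Z, h_W, h_U) = 1
  [-1/4, 11/12, -1/12, -1/4] . (h_Y, h_Z, h_W, h_U) = 1
  [-1/12, -1/3, 2/3, -1/6] . (h_Y, h_Z, h_W, h_U) = 1
  [-1/3, -1/4, -1/12, 5/6] . (h_Y, h_Z, h_W, h_U) = 1

Solving yields:
  h_Y = 6268/953
  h_Z = 4860/953
  h_W = 6072/953
  h_U = 5716/953

Starting state is Z, so the expected hitting time is h_Z = 4860/953.

Answer: 4860/953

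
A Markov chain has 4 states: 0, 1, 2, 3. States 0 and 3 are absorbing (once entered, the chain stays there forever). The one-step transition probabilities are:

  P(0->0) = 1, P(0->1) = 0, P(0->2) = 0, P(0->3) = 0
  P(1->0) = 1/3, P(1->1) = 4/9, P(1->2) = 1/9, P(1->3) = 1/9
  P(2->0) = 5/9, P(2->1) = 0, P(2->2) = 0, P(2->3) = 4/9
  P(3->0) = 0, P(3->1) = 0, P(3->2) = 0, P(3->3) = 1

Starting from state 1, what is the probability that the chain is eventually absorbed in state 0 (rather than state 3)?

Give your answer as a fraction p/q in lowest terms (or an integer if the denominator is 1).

Let a_i = P(absorbed in 0 | start in state i).
Boundary conditions: a_0 = 1, a_3 = 0.
For each transient state i, a_i = sum_j P(i->j) * a_j:
  a_1 = 1/3*a_0 + 4/9*a_1 + 1/9*a_2 + 1/9*a_3
  a_2 = 5/9*a_0 + 0*a_1 + 0*a_2 + 4/9*a_3

Substituting a_0 = 1 and a_3 = 0, rearrange to (I - Q) a = r where r[i] = P(i -> 0):
  [5/9, -1/9] . (a_1, a_2) = 1/3
  [0, 1] . (a_1, a_2) = 5/9

Solving yields:
  a_1 = 32/45
  a_2 = 5/9

Starting state is 1, so the absorption probability is a_1 = 32/45.

Answer: 32/45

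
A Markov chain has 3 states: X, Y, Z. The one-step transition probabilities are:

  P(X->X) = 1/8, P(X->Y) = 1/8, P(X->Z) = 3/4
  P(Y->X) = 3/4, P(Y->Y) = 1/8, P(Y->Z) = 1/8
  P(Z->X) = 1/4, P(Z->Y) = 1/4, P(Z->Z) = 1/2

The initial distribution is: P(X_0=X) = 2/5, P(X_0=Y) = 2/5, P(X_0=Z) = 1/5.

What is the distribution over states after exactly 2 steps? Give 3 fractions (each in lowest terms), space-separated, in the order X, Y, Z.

Answer: 11/40 29/160 87/160

Derivation:
Propagating the distribution step by step (d_{t+1} = d_t * P):
d_0 = (X=2/5, Y=2/5, Z=1/5)
  d_1[X] = 2/5*1/8 + 2/5*3/4 + 1/5*1/4 = 2/5
  d_1[Y] = 2/5*1/8 + 2/5*1/8 + 1/5*1/4 = 3/20
  d_1[Z] = 2/5*3/4 + 2/5*1/8 + 1/5*1/2 = 9/20
d_1 = (X=2/5, Y=3/20, Z=9/20)
  d_2[X] = 2/5*1/8 + 3/20*3/4 + 9/20*1/4 = 11/40
  d_2[Y] = 2/5*1/8 + 3/20*1/8 + 9/20*1/4 = 29/160
  d_2[Z] = 2/5*3/4 + 3/20*1/8 + 9/20*1/2 = 87/160
d_2 = (X=11/40, Y=29/160, Z=87/160)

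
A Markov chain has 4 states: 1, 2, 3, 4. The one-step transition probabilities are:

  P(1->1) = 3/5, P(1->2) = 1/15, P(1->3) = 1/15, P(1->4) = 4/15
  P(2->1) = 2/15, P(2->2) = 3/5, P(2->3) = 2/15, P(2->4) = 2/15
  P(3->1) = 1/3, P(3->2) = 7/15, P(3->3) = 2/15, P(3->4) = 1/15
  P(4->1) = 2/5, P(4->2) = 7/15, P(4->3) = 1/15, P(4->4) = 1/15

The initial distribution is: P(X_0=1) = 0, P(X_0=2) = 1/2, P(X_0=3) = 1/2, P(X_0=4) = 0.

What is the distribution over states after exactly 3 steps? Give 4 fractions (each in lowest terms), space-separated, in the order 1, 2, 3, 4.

Propagating the distribution step by step (d_{t+1} = d_t * P):
d_0 = (1=0, 2=1/2, 3=1/2, 4=0)
  d_1[1] = 0*3/5 + 1/2*2/15 + 1/2*1/3 + 0*2/5 = 7/30
  d_1[2] = 0*1/15 + 1/2*3/5 + 1/2*7/15 + 0*7/15 = 8/15
  d_1[3] = 0*1/15 + 1/2*2/15 + 1/2*2/15 + 0*1/15 = 2/15
  d_1[4] = 0*4/15 + 1/2*2/15 + 1/2*1/15 + 0*1/15 = 1/10
d_1 = (1=7/30, 2=8/15, 3=2/15, 4=1/10)
  d_2[1] = 7/30*3/5 + 8/15*2/15 + 2/15*1/3 + 1/10*2/5 = 133/450
  d_2[2] = 7/30*1/15 + 8/15*3/5 + 2/15*7/15 + 1/10*7/15 = 4/9
  d_2[3] = 7/30*1/15 + 8/15*2/15 + 2/15*2/15 + 1/10*1/15 = 1/9
  d_2[4] = 7/30*4/15 + 8/15*2/15 + 2/15*1/15 + 1/10*1/15 = 67/450
d_2 = (1=133/450, 2=4/9, 3=1/9, 4=67/450)
  d_3[1] = 133/450*3/5 + 4/9*2/15 + 1/9*1/3 + 67/450*2/5 = 2249/6750
  d_3[2] = 133/450*1/15 + 4/9*3/5 + 1/9*7/15 + 67/450*7/15 = 1376/3375
  d_3[3] = 133/450*1/15 + 4/9*2/15 + 1/9*2/15 + 67/450*1/15 = 14/135
  d_3[4] = 133/450*4/15 + 4/9*2/15 + 1/9*1/15 + 67/450*1/15 = 1049/6750
d_3 = (1=2249/6750, 2=1376/3375, 3=14/135, 4=1049/6750)

Answer: 2249/6750 1376/3375 14/135 1049/6750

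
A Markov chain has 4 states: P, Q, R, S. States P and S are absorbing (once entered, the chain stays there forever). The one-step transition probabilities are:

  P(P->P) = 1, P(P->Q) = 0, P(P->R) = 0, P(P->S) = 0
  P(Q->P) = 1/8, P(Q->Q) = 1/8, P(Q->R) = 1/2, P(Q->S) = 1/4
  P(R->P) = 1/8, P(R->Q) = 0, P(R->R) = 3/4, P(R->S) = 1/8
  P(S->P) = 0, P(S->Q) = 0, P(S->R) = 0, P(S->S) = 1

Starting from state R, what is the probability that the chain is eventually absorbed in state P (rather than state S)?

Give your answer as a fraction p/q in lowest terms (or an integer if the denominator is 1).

Let a_i = P(absorbed in P | start in state i).
Boundary conditions: a_P = 1, a_S = 0.
For each transient state i, a_i = sum_j P(i->j) * a_j:
  a_Q = 1/8*a_P + 1/8*a_Q + 1/2*a_R + 1/4*a_S
  a_R = 1/8*a_P + 0*a_Q + 3/4*a_R + 1/8*a_S

Substituting a_P = 1 and a_S = 0, rearrange to (I - Q) a = r where r[i] = P(i -> P):
  [7/8, -1/2] . (a_Q, a_R) = 1/8
  [0, 1/4] . (a_Q, a_R) = 1/8

Solving yields:
  a_Q = 3/7
  a_R = 1/2

Starting state is R, so the absorption probability is a_R = 1/2.

Answer: 1/2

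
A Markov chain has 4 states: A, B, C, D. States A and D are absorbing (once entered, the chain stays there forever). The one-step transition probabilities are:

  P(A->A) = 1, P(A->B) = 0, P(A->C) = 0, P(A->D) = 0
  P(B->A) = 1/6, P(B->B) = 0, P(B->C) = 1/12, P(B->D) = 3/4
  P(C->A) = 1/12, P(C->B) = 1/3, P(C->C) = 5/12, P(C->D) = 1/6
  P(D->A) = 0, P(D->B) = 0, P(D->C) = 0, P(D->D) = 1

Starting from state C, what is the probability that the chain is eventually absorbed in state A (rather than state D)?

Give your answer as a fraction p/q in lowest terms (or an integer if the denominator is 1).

Answer: 1/4

Derivation:
Let a_i = P(absorbed in A | start in state i).
Boundary conditions: a_A = 1, a_D = 0.
For each transient state i, a_i = sum_j P(i->j) * a_j:
  a_B = 1/6*a_A + 0*a_B + 1/12*a_C + 3/4*a_D
  a_C = 1/12*a_A + 1/3*a_B + 5/12*a_C + 1/6*a_D

Substituting a_A = 1 and a_D = 0, rearrange to (I - Q) a = r where r[i] = P(i -> A):
  [1, -1/12] . (a_B, a_C) = 1/6
  [-1/3, 7/12] . (a_B, a_C) = 1/12

Solving yields:
  a_B = 3/16
  a_C = 1/4

Starting state is C, so the absorption probability is a_C = 1/4.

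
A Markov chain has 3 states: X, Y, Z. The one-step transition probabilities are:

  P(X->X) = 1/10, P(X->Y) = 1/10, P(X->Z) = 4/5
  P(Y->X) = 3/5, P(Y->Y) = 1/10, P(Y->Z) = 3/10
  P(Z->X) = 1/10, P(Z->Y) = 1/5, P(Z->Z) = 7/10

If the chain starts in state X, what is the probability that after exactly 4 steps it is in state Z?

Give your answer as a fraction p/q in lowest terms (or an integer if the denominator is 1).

Answer: 3261/5000

Derivation:
Computing P^4 by repeated multiplication:
P^1 =
  X: [1/10, 1/10, 4/5]
  Y: [3/5, 1/10, 3/10]
  Z: [1/10, 1/5, 7/10]
P^2 =
  X: [3/20, 9/50, 67/100]
  Y: [3/20, 13/100, 18/25]
  Z: [1/5, 17/100, 63/100]
P^3 =
  X: [19/100, 167/1000, 643/1000]
  Y: [33/200, 43/250, 663/1000]
  Z: [37/200, 163/1000, 163/250]
P^4 =
  X: [367/2000, 1643/10000, 3261/5000]
  Y: [93/500, 1663/10000, 6477/10000]
  Z: [363/2000, 413/2500, 6533/10000]

(P^4)[X -> Z] = 3261/5000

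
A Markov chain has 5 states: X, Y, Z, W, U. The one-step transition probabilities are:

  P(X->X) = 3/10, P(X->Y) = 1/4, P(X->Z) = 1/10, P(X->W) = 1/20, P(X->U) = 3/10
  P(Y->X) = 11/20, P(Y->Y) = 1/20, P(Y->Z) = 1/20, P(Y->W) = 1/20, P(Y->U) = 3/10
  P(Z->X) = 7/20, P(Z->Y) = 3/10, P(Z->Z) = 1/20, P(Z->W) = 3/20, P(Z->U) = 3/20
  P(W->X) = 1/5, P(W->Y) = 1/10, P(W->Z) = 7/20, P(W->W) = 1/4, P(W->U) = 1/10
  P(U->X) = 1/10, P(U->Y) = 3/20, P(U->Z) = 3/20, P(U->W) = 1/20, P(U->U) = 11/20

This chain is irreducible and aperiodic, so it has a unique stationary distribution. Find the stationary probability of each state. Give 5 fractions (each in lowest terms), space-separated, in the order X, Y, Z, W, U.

The stationary distribution satisfies pi = pi * P, i.e.:
  pi_X = 3/10*pi_X + 11/20*pi_Y + 7/20*pi_Z + 1/5*pi_W + 1/10*pi_U
  pi_Y = 1/4*pi_X + 1/20*pi_Y + 3/10*pi_Z + 1/10*pi_W + 3/20*pi_U
  pi_Z = 1/10*pi_X + 1/20*pi_Y + 1/20*pi_Z + 7/20*pi_W + 3/20*pi_U
  pi_W = 1/20*pi_X + 1/20*pi_Y + 3/20*pi_Z + 1/4*pi_W + 1/20*pi_U
  pi_U = 3/10*pi_X + 3/10*pi_Y + 3/20*pi_Z + 1/10*pi_W + 11/20*pi_U
with normalization: pi_X + pi_Y + pi_Z + pi_W + pi_U = 1.

Using the first 4 balance equations plus normalization, the linear system A*pi = b is:
  [-7/10, 11/20, 7/20, 1/5, 1/10] . pi = 0
  [1/4, -19/20, 3/10, 1/10, 3/20] . pi = 0
  [1/10, 1/20, -19/20, 7/20, 3/20] . pi = 0
  [1/20, 1/20, 3/20, -3/4, 1/20] . pi = 0
  [1, 1, 1, 1, 1] . pi = 1

Solving yields:
  pi_X = 16115/59483
  pi_Y = 20717/118966
  pi_Z = 14557/118966
  pi_W = 9255/118966
  pi_U = 42207/118966

Verification (pi * P):
  16115/59483*3/10 + 20717/118966*11/20 + 14557/118966*7/20 + 9255/118966*1/5 + 42207/118966*1/10 = 16115/59483 = pi_X  (ok)
  16115/59483*1/4 + 20717/118966*1/20 + 14557/118966*3/10 + 9255/118966*1/10 + 42207/118966*3/20 = 20717/118966 = pi_Y  (ok)
  16115/59483*1/10 + 20717/118966*1/20 + 14557/118966*1/20 + 9255/118966*7/20 + 42207/118966*3/20 = 14557/118966 = pi_Z  (ok)
  16115/59483*1/20 + 20717/118966*1/20 + 14557/118966*3/20 + 9255/118966*1/4 + 42207/118966*1/20 = 9255/118966 = pi_W  (ok)
  16115/59483*3/10 + 20717/118966*3/10 + 14557/118966*3/20 + 9255/118966*1/10 + 42207/118966*11/20 = 42207/118966 = pi_U  (ok)

Answer: 16115/59483 20717/118966 14557/118966 9255/118966 42207/118966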